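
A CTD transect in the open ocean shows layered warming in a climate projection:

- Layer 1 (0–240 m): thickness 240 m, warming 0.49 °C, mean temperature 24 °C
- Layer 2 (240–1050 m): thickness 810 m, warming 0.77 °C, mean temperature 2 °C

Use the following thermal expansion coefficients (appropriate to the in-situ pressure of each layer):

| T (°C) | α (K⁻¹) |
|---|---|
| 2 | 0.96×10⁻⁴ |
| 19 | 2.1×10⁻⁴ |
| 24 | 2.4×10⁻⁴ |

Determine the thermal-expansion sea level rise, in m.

Layer 1 at 24 °C → α = 2.4×10⁻⁴ K⁻¹
Layer 2 at 2 °C → α = 0.96×10⁻⁴ K⁻¹
0.49 × 2.4×10⁻⁴ × 240 = 0.028224 m
810 × 0.77 × 0.96×10⁻⁴ = 0.0598752 m
Δh = 0.028224 + 0.0598752 = 0.0880992 m

Δh = 0.088 m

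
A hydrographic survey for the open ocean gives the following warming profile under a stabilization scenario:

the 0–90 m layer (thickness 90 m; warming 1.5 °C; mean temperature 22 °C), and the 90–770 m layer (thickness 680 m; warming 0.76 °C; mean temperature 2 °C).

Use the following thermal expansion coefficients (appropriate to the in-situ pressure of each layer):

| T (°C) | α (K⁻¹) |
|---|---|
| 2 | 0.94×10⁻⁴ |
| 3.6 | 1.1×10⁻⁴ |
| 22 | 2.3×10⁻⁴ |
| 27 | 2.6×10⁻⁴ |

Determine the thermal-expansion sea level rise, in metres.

Layer 1 at 22 °C → α = 2.3×10⁻⁴ K⁻¹
Layer 2 at 2 °C → α = 0.94×10⁻⁴ K⁻¹
1.5 × 2.3×10⁻⁴ × 90 = 0.03105 m
0.94×10⁻⁴ × 680 × 0.76 = 0.0485792 m
Δh = 0.03105 + 0.0485792 = 0.0796292 m

Δh ≈ 0.080 m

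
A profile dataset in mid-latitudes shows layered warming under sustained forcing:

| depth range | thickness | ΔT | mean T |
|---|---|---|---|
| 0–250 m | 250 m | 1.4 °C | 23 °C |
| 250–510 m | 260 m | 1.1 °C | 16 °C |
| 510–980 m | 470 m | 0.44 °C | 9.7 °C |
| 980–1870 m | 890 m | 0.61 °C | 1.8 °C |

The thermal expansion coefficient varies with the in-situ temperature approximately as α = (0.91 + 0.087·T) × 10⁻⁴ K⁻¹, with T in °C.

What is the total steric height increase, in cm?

about 26.2 cm

Layer 1: α = (0.91 + 0.087×23)×10⁻⁴ = 2.911×10⁻⁴ K⁻¹
Layer 2: α = (0.91 + 0.087×16)×10⁻⁴ = 2.302×10⁻⁴ K⁻¹
Layer 3: α = (0.91 + 0.087×9.7)×10⁻⁴ = 1.7539×10⁻⁴ K⁻¹
Layer 4: α = (0.91 + 0.087×1.8)×10⁻⁴ = 1.0666×10⁻⁴ K⁻¹
250 × 2.911×10⁻⁴ × 1.4 = 0.101885 m
250–510 m: 2.302×10⁻⁴ × 260 × 1.1 = 0.0658372 m
510–980 m: 470 × 1.7539×10⁻⁴ × 0.44 = 0.036270652 m
Layer 4: 0.61 × 1.0666×10⁻⁴ × 890 = 0.057905714 m
Δh = 0.101885 + 0.0658372 + 0.036270652 + 0.057905714 = 0.261898566 m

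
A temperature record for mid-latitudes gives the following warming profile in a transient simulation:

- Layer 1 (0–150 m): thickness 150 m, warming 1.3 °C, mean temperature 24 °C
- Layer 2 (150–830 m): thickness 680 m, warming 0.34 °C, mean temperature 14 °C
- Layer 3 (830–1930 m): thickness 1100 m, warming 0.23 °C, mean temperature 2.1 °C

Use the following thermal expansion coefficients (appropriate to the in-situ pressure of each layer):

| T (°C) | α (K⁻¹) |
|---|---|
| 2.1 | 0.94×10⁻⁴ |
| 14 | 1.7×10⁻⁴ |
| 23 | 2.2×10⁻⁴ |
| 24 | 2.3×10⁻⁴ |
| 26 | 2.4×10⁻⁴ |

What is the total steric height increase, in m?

Layer 1 at 24 °C → α = 2.3×10⁻⁴ K⁻¹
Layer 2 at 14 °C → α = 1.7×10⁻⁴ K⁻¹
Layer 3 at 2.1 °C → α = 0.94×10⁻⁴ K⁻¹
Layer 1: 2.3×10⁻⁴ × 150 × 1.3 = 0.04485 m
680 × 1.7×10⁻⁴ × 0.34 = 0.039304 m
1100 × 0.23 × 0.94×10⁻⁴ = 0.023782 m
Δh = 0.04485 + 0.039304 + 0.023782 = 0.107936 m ≈ 0.108 m

0.108 m of thermosteric rise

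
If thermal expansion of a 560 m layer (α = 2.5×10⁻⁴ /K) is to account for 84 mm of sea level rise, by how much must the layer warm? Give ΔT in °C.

ΔT = Δh/(αH) = 0.084 / (2.5×10⁻⁴ × 560) = 0.6000 °C

about 0.600 °C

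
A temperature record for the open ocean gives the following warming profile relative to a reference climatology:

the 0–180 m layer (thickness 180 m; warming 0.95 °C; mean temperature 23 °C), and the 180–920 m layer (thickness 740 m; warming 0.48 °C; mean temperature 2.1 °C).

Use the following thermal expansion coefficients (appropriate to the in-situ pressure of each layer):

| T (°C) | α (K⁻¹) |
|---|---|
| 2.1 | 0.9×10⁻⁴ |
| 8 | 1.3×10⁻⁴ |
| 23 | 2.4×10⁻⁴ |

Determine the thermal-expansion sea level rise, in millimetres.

Layer 1 at 23 °C → α = 2.4×10⁻⁴ K⁻¹
Layer 2 at 2.1 °C → α = 0.9×10⁻⁴ K⁻¹
0–180 m: 180 × 0.95 × 2.4×10⁻⁴ = 0.04104 m
180–920 m: 0.48 × 0.9×10⁻⁴ × 740 = 0.031968 m
Δh = 0.04104 + 0.031968 = 0.073008 m

Δh ≈ 73.0 mm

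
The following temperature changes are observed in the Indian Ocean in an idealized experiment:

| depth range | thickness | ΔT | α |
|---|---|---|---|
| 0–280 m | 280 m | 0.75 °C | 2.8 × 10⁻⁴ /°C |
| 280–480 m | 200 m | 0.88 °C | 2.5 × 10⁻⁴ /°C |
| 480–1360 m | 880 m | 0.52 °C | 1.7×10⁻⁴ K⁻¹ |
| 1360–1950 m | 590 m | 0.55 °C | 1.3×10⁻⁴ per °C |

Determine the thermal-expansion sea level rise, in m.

0.223 m of thermosteric rise

2.8×10⁻⁴ × 280 × 0.75 = 0.05880 m
Layer 2: 200 × 2.5×10⁻⁴ × 0.88 = 0.04400 m
1.7×10⁻⁴ × 0.52 × 880 = 0.077792 m
1.3×10⁻⁴ × 590 × 0.55 = 0.042185 m
Δh = 0.05880 + 0.04400 + 0.077792 + 0.042185 = 0.222777 m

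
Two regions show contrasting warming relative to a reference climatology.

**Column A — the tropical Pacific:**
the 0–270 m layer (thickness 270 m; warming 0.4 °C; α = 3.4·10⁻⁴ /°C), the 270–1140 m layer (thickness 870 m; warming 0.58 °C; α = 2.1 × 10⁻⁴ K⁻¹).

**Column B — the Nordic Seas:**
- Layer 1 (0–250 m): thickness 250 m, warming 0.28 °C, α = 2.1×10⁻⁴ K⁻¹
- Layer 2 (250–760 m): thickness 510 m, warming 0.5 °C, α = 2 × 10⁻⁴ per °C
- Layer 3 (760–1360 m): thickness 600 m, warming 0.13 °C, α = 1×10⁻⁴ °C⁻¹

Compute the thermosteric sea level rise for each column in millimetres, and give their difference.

A: 143 mm; B: 73.5 mm; difference 69.2 mm

A Layer 1: 0.4 × 270 × 3.4×10⁻⁴ = 0.03672 m
A 270–1140 m: 2.1×10⁻⁴ × 870 × 0.58 = 0.105966 m
A total: 0.142686 m
B 250 × 2.1×10⁻⁴ × 0.28 = 0.01470 m
B 0.5 × 510 × 2×10⁻⁴ = 0.05100 m
B Layer 3: 600 × 1×10⁻⁴ × 0.13 = 0.00780 m
B total: 0.07350 m
Difference: 0.142686 − 0.07350 = 0.069186 m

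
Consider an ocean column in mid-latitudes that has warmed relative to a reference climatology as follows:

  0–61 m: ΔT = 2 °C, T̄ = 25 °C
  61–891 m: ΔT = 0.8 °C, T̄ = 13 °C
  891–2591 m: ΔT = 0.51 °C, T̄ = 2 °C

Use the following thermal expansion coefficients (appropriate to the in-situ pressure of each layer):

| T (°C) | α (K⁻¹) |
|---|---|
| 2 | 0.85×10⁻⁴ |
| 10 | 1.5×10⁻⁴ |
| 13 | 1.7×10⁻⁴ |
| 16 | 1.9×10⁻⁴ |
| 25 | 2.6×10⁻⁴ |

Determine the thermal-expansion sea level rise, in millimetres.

Layer 1 at 25 °C → α = 2.6×10⁻⁴ K⁻¹
Layer 2 at 13 °C → α = 1.7×10⁻⁴ K⁻¹
Layer 3 at 2 °C → α = 0.85×10⁻⁴ K⁻¹
0–61 m: 2 × 2.6×10⁻⁴ × 61 = 0.03172 m
61–891 m: 1.7×10⁻⁴ × 830 × 0.8 = 0.11288 m
Layer 3: 0.51 × 0.85×10⁻⁴ × 1700 = 0.073695 m
Δh = 0.03172 + 0.11288 + 0.073695 = 0.218295 m

about 220 mm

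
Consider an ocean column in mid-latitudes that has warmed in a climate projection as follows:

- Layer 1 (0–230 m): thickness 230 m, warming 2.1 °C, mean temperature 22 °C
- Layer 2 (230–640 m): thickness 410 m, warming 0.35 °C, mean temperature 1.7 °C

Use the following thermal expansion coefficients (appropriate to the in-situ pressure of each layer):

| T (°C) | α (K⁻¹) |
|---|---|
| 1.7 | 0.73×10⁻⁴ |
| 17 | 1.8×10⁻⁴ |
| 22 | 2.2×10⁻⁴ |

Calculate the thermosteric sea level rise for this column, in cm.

Δh ≈ 11.7 cm

Layer 1 at 22 °C → α = 2.2×10⁻⁴ K⁻¹
Layer 2 at 1.7 °C → α = 0.73×10⁻⁴ K⁻¹
Layer 1: 2.2×10⁻⁴ × 230 × 2.1 = 0.10626 m
0.73×10⁻⁴ × 0.35 × 410 = 0.0104755 m
Δh = 0.10626 + 0.0104755 = 0.1167355 m ≈ 11.7 cm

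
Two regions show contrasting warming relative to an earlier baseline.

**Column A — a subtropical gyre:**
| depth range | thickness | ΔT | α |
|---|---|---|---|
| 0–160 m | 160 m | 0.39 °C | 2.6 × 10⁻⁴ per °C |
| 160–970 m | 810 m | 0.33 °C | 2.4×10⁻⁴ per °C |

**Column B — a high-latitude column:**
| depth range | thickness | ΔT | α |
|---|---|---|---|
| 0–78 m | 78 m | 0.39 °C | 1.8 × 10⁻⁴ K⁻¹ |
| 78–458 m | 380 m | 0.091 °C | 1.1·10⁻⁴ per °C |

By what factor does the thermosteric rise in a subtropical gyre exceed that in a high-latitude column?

A 0–160 m: 2.6×10⁻⁴ × 0.39 × 160 = 0.016224 m
A Layer 2: 2.4×10⁻⁴ × 0.33 × 810 = 0.064152 m
A total: 0.080376 m
B Layer 1: 78 × 1.8×10⁻⁴ × 0.39 = 0.0054756 m
B Layer 2: 380 × 0.091 × 1.1×10⁻⁴ = 0.0038038 m
B total: 0.0092794 m
Ratio: 0.080376 / 0.0092794 ≈ 8.662

≈ 8.7×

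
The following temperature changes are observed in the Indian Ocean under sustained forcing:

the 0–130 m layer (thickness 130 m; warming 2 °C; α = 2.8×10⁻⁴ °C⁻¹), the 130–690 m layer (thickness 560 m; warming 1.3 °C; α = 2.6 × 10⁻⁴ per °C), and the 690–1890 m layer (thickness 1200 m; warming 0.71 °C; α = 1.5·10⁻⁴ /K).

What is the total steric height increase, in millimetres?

390 mm of thermosteric rise

Layer 1: 2.8×10⁻⁴ × 2 × 130 = 0.07280 m
Layer 2: 2.6×10⁻⁴ × 560 × 1.3 = 0.18928 m
690–1890 m: 1.5×10⁻⁴ × 1200 × 0.71 = 0.12780 m
Δh = 0.07280 + 0.18928 + 0.12780 = 0.38988 m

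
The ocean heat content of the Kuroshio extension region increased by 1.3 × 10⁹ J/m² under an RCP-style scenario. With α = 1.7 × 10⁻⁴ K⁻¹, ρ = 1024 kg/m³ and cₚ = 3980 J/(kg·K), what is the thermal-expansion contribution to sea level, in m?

0.0542 m of thermosteric rise

Δh = αQ/(ρcₚ) = 1.7×10⁻⁴ × 1.3×10⁹ / (1024 × 3980) ≈ 0.054226 m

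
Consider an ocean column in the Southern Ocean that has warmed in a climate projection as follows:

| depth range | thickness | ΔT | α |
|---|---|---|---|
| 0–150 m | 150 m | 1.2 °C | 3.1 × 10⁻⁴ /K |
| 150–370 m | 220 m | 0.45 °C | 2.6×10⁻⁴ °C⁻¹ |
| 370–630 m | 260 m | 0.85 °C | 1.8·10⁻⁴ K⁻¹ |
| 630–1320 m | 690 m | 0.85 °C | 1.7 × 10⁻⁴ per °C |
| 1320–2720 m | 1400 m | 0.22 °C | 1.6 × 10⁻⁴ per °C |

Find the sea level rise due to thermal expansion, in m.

0–150 m: 150 × 3.1×10⁻⁴ × 1.2 = 0.05580 m
2.6×10⁻⁴ × 0.45 × 220 = 0.02574 m
Layer 3: 1.8×10⁻⁴ × 260 × 0.85 = 0.03978 m
0.85 × 1.7×10⁻⁴ × 690 = 0.099705 m
Layer 5: 0.22 × 1400 × 1.6×10⁻⁴ = 0.04928 m
Δh = 0.05580 + 0.02574 + 0.03978 + 0.099705 + 0.04928 = 0.270305 m

Δh = 0.270 m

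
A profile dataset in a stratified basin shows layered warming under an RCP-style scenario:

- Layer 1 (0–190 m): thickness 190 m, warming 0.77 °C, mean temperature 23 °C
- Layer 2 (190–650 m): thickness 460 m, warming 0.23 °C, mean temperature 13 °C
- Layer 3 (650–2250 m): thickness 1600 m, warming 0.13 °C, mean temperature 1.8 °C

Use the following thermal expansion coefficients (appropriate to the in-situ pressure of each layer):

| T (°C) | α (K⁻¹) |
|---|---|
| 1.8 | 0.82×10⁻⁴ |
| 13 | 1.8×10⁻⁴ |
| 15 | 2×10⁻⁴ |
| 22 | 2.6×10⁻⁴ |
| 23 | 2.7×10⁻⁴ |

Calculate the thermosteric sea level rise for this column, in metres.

Layer 1 at 23 °C → α = 2.7×10⁻⁴ K⁻¹
Layer 2 at 13 °C → α = 1.8×10⁻⁴ K⁻¹
Layer 3 at 1.8 °C → α = 0.82×10⁻⁴ K⁻¹
0–190 m: 0.77 × 190 × 2.7×10⁻⁴ = 0.039501 m
Layer 2: 460 × 0.23 × 1.8×10⁻⁴ = 0.019044 m
0.82×10⁻⁴ × 1600 × 0.13 = 0.017056 m
Δh = 0.039501 + 0.019044 + 0.017056 = 0.075601 m

Δh ≈ 0.0756 m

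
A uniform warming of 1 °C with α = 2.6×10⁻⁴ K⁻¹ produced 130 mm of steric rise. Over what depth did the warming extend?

about 500 m

H = Δh/(αΔT) = 0.13 / (2.6×10⁻⁴ × 1) = 500.0 m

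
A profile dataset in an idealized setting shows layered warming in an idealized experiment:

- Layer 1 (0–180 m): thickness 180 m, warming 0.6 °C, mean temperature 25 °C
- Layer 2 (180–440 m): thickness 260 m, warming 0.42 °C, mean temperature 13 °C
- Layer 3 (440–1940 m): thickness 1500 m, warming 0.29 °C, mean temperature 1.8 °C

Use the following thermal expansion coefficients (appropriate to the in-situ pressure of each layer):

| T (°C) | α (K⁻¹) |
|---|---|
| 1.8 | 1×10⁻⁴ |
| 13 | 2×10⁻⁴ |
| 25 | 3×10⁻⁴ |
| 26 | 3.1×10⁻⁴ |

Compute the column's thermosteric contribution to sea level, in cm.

Layer 1 at 25 °C → α = 3×10⁻⁴ K⁻¹
Layer 2 at 13 °C → α = 2×10⁻⁴ K⁻¹
Layer 3 at 1.8 °C → α = 1×10⁻⁴ K⁻¹
0–180 m: 3×10⁻⁴ × 180 × 0.6 = 0.03240 m
180–440 m: 0.42 × 2×10⁻⁴ × 260 = 0.02184 m
440–1940 m: 1500 × 0.29 × 1×10⁻⁴ = 0.04350 m
Δh = 0.03240 + 0.02184 + 0.04350 = 0.09774 m

9.77 cm of thermosteric rise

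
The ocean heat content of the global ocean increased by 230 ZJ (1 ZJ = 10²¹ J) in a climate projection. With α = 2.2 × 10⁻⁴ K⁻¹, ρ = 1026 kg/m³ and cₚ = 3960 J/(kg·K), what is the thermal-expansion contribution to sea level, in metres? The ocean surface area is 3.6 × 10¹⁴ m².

Per unit area: Q = 230×10²¹ / (3.6×10¹⁴) ≈ 6.389×10⁸ J/m²
Δh = αQ/(ρcₚ) = 2.2×10⁻⁴ × 6.389×10⁸ / (1026 × 3960) ≈ 0.034595 m

about 0.0346 m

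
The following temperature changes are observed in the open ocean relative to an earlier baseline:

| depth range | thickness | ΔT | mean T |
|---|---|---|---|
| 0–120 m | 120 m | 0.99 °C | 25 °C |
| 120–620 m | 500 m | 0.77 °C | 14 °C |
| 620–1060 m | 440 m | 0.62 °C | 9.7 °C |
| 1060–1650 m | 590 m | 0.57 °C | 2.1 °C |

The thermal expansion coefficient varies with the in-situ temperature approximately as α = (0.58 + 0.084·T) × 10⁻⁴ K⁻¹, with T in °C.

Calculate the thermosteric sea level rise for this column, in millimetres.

Layer 1: α = (0.58 + 0.084×25)×10⁻⁴ = 2.68×10⁻⁴ K⁻¹
Layer 2: α = (0.58 + 0.084×14)×10⁻⁴ = 1.756×10⁻⁴ K⁻¹
Layer 3: α = (0.58 + 0.084×9.7)×10⁻⁴ = 1.3948×10⁻⁴ K⁻¹
Layer 4: α = (0.58 + 0.084×2.1)×10⁻⁴ = 0.7564×10⁻⁴ K⁻¹
0–120 m: 120 × 2.68×10⁻⁴ × 0.99 = 0.0318384 m
0.77 × 1.756×10⁻⁴ × 500 = 0.067606 m
Layer 3: 1.3948×10⁻⁴ × 440 × 0.62 = 0.038050144 m
0.57 × 0.7564×10⁻⁴ × 590 = 0.025437732 m
Δh = 0.0318384 + 0.067606 + 0.038050144 + 0.025437732 = 0.162932276 m

about 160 mm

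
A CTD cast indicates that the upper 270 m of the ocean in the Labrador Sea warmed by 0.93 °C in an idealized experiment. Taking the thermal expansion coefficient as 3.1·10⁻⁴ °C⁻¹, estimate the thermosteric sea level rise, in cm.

Δh = αΔT·H = 3.1×10⁻⁴ × 0.93 × 270 = 0.077841 m

Δh = 7.78 cm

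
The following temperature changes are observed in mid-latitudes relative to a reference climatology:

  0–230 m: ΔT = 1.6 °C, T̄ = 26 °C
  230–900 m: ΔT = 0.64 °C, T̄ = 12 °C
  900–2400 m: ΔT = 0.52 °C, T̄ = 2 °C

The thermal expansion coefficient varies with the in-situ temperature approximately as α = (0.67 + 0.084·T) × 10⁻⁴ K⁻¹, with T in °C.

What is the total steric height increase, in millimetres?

Layer 1: α = (0.67 + 0.084×26)×10⁻⁴ = 2.854×10⁻⁴ K⁻¹
Layer 2: α = (0.67 + 0.084×12)×10⁻⁴ = 1.678×10⁻⁴ K⁻¹
Layer 3: α = (0.67 + 0.084×2)×10⁻⁴ = 0.838×10⁻⁴ K⁻¹
0–230 m: 230 × 2.854×10⁻⁴ × 1.6 = 0.1050272 m
Layer 2: 0.64 × 670 × 1.678×10⁻⁴ = 0.07195264 m
0.52 × 1500 × 0.838×10⁻⁴ = 0.065364 m
Δh = 0.1050272 + 0.07195264 + 0.065364 = 0.24234384 m

about 240 mm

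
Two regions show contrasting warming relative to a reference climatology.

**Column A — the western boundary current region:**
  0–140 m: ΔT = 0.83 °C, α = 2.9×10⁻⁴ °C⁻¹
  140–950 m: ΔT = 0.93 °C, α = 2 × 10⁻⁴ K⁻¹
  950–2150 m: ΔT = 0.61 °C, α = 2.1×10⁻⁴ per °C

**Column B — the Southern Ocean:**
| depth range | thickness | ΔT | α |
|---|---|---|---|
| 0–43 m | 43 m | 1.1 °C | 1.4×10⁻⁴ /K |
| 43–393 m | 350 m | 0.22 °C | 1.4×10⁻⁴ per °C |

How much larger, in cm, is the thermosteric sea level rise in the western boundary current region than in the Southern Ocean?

32.1 cm

A 0–140 m: 140 × 2.9×10⁻⁴ × 0.83 = 0.033698 m
A Layer 2: 2×10⁻⁴ × 810 × 0.93 = 0.15066 m
A Layer 3: 1200 × 0.61 × 2.1×10⁻⁴ = 0.15372 m
A total: 0.338078 m
B 0–43 m: 1.4×10⁻⁴ × 43 × 1.1 = 0.006622 m
B 0.22 × 1.4×10⁻⁴ × 350 = 0.01078 m
B total: 0.017402 m
Difference: 0.338078 − 0.017402 = 0.320676 m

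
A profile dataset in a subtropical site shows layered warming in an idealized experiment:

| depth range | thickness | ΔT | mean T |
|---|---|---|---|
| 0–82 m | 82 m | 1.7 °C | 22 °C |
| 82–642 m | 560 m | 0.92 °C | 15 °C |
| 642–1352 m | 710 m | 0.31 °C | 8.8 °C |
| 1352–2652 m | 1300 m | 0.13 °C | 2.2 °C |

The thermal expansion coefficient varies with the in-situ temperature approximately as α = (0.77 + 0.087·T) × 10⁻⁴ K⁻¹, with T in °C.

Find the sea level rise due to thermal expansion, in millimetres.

194 mm of thermosteric rise

Layer 1: α = (0.77 + 0.087×22)×10⁻⁴ = 2.684×10⁻⁴ K⁻¹
Layer 2: α = (0.77 + 0.087×15)×10⁻⁴ = 2.075×10⁻⁴ K⁻¹
Layer 3: α = (0.77 + 0.087×8.8)×10⁻⁴ = 1.5356×10⁻⁴ K⁻¹
Layer 4: α = (0.77 + 0.087×2.2)×10⁻⁴ = 0.9614×10⁻⁴ K⁻¹
0–82 m: 1.7 × 82 × 2.684×10⁻⁴ = 0.03741496 m
82–642 m: 560 × 2.075×10⁻⁴ × 0.92 = 0.106904 m
Layer 3: 1.5356×10⁻⁴ × 710 × 0.31 = 0.033798556 m
Layer 4: 0.9614×10⁻⁴ × 1300 × 0.13 = 0.01624766 m
Δh = 0.03741496 + 0.106904 + 0.033798556 + 0.01624766 = 0.194365176 m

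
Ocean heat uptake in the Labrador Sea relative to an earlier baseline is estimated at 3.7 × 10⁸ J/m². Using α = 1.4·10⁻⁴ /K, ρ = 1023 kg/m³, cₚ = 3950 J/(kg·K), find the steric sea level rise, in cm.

Δh = αQ/(ρcₚ) = 1.4×10⁻⁴ × 3.7×10⁸ / (1023 × 3950) ≈ 0.012819 m

Δh = 1.3 cm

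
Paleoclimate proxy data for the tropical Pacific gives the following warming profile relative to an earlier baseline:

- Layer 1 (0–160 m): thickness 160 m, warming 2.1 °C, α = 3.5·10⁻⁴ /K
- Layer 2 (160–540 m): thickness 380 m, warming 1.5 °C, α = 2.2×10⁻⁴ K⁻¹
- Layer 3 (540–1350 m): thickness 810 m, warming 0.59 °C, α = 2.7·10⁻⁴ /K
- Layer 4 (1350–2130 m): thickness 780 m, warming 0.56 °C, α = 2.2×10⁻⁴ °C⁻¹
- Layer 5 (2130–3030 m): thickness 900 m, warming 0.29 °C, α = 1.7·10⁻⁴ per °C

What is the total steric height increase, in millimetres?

512 mm

160 × 2.1 × 3.5×10⁻⁴ = 0.11760 m
1.5 × 2.2×10⁻⁴ × 380 = 0.12540 m
Layer 3: 810 × 0.59 × 2.7×10⁻⁴ = 0.129033 m
1350–2130 m: 780 × 2.2×10⁻⁴ × 0.56 = 0.096096 m
0.29 × 900 × 1.7×10⁻⁴ = 0.04437 m
Δh = 0.11760 + 0.12540 + 0.129033 + 0.096096 + 0.04437 = 0.512499 m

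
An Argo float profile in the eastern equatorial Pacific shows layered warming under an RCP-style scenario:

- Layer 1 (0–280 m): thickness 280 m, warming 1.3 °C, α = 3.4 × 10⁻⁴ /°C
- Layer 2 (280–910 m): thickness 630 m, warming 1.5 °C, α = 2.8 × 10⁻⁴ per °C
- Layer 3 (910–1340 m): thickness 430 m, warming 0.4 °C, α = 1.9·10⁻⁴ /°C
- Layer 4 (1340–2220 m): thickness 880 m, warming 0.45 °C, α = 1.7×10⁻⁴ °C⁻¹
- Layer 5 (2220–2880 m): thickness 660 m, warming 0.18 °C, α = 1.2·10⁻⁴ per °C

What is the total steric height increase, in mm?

503 mm of thermosteric rise

Layer 1: 1.3 × 280 × 3.4×10⁻⁴ = 0.12376 m
280–910 m: 630 × 1.5 × 2.8×10⁻⁴ = 0.26460 m
430 × 1.9×10⁻⁴ × 0.4 = 0.03268 m
Layer 4: 1.7×10⁻⁴ × 0.45 × 880 = 0.06732 m
2220–2880 m: 660 × 1.2×10⁻⁴ × 0.18 = 0.014256 m
Δh = 0.12376 + 0.26460 + 0.03268 + 0.06732 + 0.014256 = 0.502616 m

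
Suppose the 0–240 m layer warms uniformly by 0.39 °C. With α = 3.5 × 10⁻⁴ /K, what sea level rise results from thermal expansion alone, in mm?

Δh ≈ 33 mm

Δh = αΔT·H = 3.5×10⁻⁴ × 0.39 × 240 = 0.03276 m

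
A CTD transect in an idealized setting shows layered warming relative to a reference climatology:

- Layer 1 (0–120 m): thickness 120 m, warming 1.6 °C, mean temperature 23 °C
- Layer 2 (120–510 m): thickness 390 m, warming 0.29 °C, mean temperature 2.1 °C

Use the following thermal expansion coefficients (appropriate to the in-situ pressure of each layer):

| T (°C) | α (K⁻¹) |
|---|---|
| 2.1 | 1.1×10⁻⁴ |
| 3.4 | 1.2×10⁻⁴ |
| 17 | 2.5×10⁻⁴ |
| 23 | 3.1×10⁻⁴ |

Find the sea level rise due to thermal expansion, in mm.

Layer 1 at 23 °C → α = 3.1×10⁻⁴ K⁻¹
Layer 2 at 2.1 °C → α = 1.1×10⁻⁴ K⁻¹
120 × 3.1×10⁻⁴ × 1.6 = 0.05952 m
1.1×10⁻⁴ × 390 × 0.29 = 0.012441 m
Δh = 0.05952 + 0.012441 = 0.071961 m

about 72.0 mm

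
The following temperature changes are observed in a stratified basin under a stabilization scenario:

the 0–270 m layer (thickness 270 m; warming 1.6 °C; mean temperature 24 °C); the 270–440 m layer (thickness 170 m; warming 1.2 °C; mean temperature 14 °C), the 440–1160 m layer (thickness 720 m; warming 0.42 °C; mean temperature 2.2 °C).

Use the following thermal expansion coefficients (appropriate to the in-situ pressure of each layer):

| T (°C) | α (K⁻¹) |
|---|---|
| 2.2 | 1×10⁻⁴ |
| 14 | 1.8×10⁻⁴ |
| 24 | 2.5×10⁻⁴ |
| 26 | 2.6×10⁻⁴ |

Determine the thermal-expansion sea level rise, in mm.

Layer 1 at 24 °C → α = 2.5×10⁻⁴ K⁻¹
Layer 2 at 14 °C → α = 1.8×10⁻⁴ K⁻¹
Layer 3 at 2.2 °C → α = 1×10⁻⁴ K⁻¹
Layer 1: 270 × 1.6 × 2.5×10⁻⁴ = 0.10800 m
Layer 2: 1.8×10⁻⁴ × 1.2 × 170 = 0.03672 m
440–1160 m: 1×10⁻⁴ × 720 × 0.42 = 0.03024 m
Δh = 0.10800 + 0.03672 + 0.03024 = 0.17496 m ≈ 170 mm

about 170 mm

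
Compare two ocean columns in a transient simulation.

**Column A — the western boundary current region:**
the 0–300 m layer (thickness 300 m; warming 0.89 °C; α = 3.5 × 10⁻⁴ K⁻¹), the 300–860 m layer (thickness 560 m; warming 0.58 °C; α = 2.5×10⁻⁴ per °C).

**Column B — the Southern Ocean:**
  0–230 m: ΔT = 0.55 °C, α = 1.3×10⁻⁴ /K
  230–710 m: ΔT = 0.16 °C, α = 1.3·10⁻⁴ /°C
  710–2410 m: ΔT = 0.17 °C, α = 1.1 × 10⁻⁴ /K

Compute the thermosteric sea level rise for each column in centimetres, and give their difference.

A 0.89 × 3.5×10⁻⁴ × 300 = 0.09345 m
A 300–860 m: 0.58 × 2.5×10⁻⁴ × 560 = 0.08120 m
A total: 0.17465 m
B 0–230 m: 0.55 × 1.3×10⁻⁴ × 230 = 0.016445 m
B Layer 2: 0.16 × 1.3×10⁻⁴ × 480 = 0.009984 m
B Layer 3: 1.1×10⁻⁴ × 0.17 × 1700 = 0.03179 m
B total: 0.058219 m
Difference: 0.17465 − 0.058219 = 0.116431 m

A: 17.5 cm; B: 5.82 cm; difference 11.6 cm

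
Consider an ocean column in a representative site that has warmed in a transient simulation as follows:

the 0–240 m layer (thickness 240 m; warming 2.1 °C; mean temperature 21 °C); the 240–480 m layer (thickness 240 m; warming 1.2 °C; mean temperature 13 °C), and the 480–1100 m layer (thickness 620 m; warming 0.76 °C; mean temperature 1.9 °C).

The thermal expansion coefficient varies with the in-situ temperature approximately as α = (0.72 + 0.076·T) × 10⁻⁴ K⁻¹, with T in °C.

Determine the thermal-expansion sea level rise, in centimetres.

Δh = 21 cm

Layer 1: α = (0.72 + 0.076×21)×10⁻⁴ = 2.316×10⁻⁴ K⁻¹
Layer 2: α = (0.72 + 0.076×13)×10⁻⁴ = 1.708×10⁻⁴ K⁻¹
Layer 3: α = (0.72 + 0.076×1.9)×10⁻⁴ = 0.8644×10⁻⁴ K⁻¹
Layer 1: 2.316×10⁻⁴ × 2.1 × 240 = 0.1167264 m
240–480 m: 240 × 1.2 × 1.708×10⁻⁴ = 0.0491904 m
480–1100 m: 0.8644×10⁻⁴ × 0.76 × 620 = 0.040730528 m
Δh = 0.1167264 + 0.0491904 + 0.040730528 = 0.206647328 m ≈ 21 cm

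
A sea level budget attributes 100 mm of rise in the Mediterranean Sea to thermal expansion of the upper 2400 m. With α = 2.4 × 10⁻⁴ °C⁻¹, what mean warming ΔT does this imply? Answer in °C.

ΔT = Δh/(αH) = 0.1 / (2.4×10⁻⁴ × 2400) ≈ 0.1736 °C

ΔT ≈ 0.174 °C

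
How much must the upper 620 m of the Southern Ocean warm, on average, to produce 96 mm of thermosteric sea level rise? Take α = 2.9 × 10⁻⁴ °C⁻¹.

ΔT = Δh/(αH) = 0.096 / (2.9×10⁻⁴ × 620) ≈ 0.5339 °C

about 0.53 °C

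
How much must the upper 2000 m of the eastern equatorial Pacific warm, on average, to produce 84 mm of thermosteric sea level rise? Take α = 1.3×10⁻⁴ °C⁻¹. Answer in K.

ΔT ≈ 0.323 K

ΔT = Δh/(αH) = 0.084 / (1.3×10⁻⁴ × 2000) ≈ 0.3231 K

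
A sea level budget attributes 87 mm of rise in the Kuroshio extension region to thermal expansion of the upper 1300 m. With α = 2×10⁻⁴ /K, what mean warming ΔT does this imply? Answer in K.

ΔT = Δh/(αH) = 0.087 / (2×10⁻⁴ × 1300) ≈ 0.3346 K

about 0.335 K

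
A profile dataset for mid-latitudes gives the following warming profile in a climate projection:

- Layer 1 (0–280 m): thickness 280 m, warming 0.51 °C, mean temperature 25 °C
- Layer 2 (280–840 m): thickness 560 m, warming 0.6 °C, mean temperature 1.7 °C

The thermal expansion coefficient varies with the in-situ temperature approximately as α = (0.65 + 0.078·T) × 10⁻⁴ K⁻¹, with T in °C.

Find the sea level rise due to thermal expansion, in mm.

Δh = 63.4 mm

Layer 1: α = (0.65 + 0.078×25)×10⁻⁴ = 2.6×10⁻⁴ K⁻¹
Layer 2: α = (0.65 + 0.078×1.7)×10⁻⁴ = 0.7826×10⁻⁴ K⁻¹
0–280 m: 280 × 0.51 × 2.6×10⁻⁴ = 0.037128 m
Layer 2: 0.7826×10⁻⁴ × 560 × 0.6 = 0.02629536 m
Δh = 0.037128 + 0.02629536 = 0.06342336 m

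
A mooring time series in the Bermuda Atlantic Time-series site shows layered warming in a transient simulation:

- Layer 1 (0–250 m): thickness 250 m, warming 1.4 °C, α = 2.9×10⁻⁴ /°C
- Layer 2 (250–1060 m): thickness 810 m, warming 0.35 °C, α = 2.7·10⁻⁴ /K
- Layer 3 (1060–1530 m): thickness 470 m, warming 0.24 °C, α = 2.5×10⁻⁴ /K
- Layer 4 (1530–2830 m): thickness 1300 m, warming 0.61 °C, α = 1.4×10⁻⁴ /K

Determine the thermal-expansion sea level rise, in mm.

0–250 m: 1.4 × 250 × 2.9×10⁻⁴ = 0.10150 m
2.7×10⁻⁴ × 0.35 × 810 = 0.076545 m
0.24 × 470 × 2.5×10⁻⁴ = 0.02820 m
Layer 4: 1.4×10⁻⁴ × 0.61 × 1300 = 0.11102 m
Δh = 0.10150 + 0.076545 + 0.02820 + 0.11102 = 0.317265 m

320 mm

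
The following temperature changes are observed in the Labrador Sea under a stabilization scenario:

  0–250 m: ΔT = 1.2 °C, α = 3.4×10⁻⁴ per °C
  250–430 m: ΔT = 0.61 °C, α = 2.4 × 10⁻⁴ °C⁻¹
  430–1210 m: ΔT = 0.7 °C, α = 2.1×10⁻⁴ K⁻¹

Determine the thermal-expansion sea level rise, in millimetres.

250 × 3.4×10⁻⁴ × 1.2 = 0.10200 m
2.4×10⁻⁴ × 0.61 × 180 = 0.026352 m
Layer 3: 0.7 × 2.1×10⁻⁴ × 780 = 0.11466 m
Δh = 0.10200 + 0.026352 + 0.11466 = 0.243012 m

about 240 mm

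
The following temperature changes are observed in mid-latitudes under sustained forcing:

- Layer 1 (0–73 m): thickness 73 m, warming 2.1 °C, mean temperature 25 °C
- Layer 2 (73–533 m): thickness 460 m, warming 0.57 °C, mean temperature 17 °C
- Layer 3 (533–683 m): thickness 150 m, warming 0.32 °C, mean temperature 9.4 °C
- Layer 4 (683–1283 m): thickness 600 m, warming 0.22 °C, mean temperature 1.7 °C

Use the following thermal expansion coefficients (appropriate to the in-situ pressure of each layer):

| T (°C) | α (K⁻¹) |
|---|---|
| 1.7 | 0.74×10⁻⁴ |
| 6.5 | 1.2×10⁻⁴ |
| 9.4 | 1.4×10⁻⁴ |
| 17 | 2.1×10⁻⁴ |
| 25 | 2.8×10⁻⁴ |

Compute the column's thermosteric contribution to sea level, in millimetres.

114 mm of thermosteric rise

Layer 1 at 25 °C → α = 2.8×10⁻⁴ K⁻¹
Layer 2 at 17 °C → α = 2.1×10⁻⁴ K⁻¹
Layer 3 at 9.4 °C → α = 1.4×10⁻⁴ K⁻¹
Layer 4 at 1.7 °C → α = 0.74×10⁻⁴ K⁻¹
Layer 1: 2.1 × 2.8×10⁻⁴ × 73 = 0.042924 m
2.1×10⁻⁴ × 460 × 0.57 = 0.055062 m
Layer 3: 1.4×10⁻⁴ × 0.32 × 150 = 0.00672 m
600 × 0.22 × 0.74×10⁻⁴ = 0.009768 m
Δh = 0.042924 + 0.055062 + 0.00672 + 0.009768 = 0.114474 m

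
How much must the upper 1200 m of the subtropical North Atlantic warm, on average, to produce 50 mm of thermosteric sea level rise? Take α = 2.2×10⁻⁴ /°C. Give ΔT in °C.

ΔT = Δh/(αH) = 0.05 / (2.2×10⁻⁴ × 1200) ≈ 0.1894 °C

ΔT ≈ 0.189 °C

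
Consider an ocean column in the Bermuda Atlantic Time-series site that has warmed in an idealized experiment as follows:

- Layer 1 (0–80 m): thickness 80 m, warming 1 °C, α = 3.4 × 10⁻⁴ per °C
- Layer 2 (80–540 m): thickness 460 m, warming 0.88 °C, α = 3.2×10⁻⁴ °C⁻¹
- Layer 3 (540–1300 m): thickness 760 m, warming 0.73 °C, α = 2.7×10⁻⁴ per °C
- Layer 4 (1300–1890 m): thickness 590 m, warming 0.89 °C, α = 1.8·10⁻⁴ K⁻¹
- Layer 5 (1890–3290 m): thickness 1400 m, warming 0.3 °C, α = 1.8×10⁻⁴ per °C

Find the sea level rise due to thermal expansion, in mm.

0–80 m: 1 × 3.4×10⁻⁴ × 80 = 0.02720 m
460 × 3.2×10⁻⁴ × 0.88 = 0.129536 m
Layer 3: 760 × 0.73 × 2.7×10⁻⁴ = 0.149796 m
1.8×10⁻⁴ × 590 × 0.89 = 0.094518 m
Layer 5: 1400 × 0.3 × 1.8×10⁻⁴ = 0.07560 m
Δh = 0.02720 + 0.129536 + 0.149796 + 0.094518 + 0.07560 = 0.47665 m

about 477 mm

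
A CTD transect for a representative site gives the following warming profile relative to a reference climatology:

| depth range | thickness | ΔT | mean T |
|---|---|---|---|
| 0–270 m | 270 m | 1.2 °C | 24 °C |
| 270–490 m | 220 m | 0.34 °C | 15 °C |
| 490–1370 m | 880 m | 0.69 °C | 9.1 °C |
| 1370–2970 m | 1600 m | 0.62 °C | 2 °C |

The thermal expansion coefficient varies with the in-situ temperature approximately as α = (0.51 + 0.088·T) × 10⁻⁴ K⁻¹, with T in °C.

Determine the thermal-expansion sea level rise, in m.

Layer 1: α = (0.51 + 0.088×24)×10⁻⁴ = 2.622×10⁻⁴ K⁻¹
Layer 2: α = (0.51 + 0.088×15)×10⁻⁴ = 1.83×10⁻⁴ K⁻¹
Layer 3: α = (0.51 + 0.088×9.1)×10⁻⁴ = 1.3108×10⁻⁴ K⁻¹
Layer 4: α = (0.51 + 0.088×2)×10⁻⁴ = 0.686×10⁻⁴ K⁻¹
1.2 × 2.622×10⁻⁴ × 270 = 0.0849528 m
270–490 m: 220 × 0.34 × 1.83×10⁻⁴ = 0.0136884 m
490–1370 m: 880 × 0.69 × 1.3108×10⁻⁴ = 0.079591776 m
1370–2970 m: 0.62 × 0.686×10⁻⁴ × 1600 = 0.0680512 m
Δh = 0.0849528 + 0.0136884 + 0.079591776 + 0.0680512 = 0.246284176 m

0.246 m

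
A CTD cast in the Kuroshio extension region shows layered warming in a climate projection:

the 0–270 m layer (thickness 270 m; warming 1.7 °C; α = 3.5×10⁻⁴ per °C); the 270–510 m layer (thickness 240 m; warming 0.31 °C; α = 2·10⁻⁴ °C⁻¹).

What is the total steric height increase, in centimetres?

Layer 1: 3.5×10⁻⁴ × 1.7 × 270 = 0.16065 m
2×10⁻⁴ × 0.31 × 240 = 0.01488 m
Δh = 0.16065 + 0.01488 = 0.17553 m ≈ 17.6 cm

17.6 cm of thermosteric rise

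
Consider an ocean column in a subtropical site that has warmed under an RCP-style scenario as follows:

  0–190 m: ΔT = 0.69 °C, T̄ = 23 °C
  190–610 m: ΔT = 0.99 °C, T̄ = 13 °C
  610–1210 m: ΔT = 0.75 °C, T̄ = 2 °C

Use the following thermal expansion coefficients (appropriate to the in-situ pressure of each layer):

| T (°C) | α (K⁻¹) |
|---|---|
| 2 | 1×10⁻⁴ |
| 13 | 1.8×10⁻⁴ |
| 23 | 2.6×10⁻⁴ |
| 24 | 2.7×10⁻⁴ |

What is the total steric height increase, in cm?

15.4 cm

Layer 1 at 23 °C → α = 2.6×10⁻⁴ K⁻¹
Layer 2 at 13 °C → α = 1.8×10⁻⁴ K⁻¹
Layer 3 at 2 °C → α = 1×10⁻⁴ K⁻¹
0–190 m: 0.69 × 190 × 2.6×10⁻⁴ = 0.034086 m
190–610 m: 0.99 × 1.8×10⁻⁴ × 420 = 0.074844 m
1×10⁻⁴ × 0.75 × 600 = 0.04500 m
Δh = 0.034086 + 0.074844 + 0.04500 = 0.15393 m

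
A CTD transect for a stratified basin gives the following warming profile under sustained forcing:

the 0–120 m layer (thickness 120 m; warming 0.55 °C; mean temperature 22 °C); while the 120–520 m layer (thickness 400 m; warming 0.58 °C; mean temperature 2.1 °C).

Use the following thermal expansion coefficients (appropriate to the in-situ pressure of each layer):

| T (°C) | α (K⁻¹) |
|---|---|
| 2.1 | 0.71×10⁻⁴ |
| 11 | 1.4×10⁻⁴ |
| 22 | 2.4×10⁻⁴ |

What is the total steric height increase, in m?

Layer 1 at 22 °C → α = 2.4×10⁻⁴ K⁻¹
Layer 2 at 2.1 °C → α = 0.71×10⁻⁴ K⁻¹
Layer 1: 0.55 × 2.4×10⁻⁴ × 120 = 0.01584 m
0.58 × 0.71×10⁻⁴ × 400 = 0.016472 m
Δh = 0.01584 + 0.016472 = 0.032312 m

Δh ≈ 0.0323 m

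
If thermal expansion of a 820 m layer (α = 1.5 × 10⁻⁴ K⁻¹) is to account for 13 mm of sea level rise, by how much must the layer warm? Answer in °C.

ΔT ≈ 0.11 °C

ΔT = Δh/(αH) = 0.013 / (1.5×10⁻⁴ × 820) ≈ 0.1057 °C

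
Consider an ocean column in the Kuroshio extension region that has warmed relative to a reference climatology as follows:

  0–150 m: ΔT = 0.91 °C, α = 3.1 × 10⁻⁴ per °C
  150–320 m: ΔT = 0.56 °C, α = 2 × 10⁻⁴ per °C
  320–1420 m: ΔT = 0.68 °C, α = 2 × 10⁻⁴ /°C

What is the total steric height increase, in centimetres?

Layer 1: 0.91 × 3.1×10⁻⁴ × 150 = 0.042315 m
150–320 m: 0.56 × 170 × 2×10⁻⁴ = 0.01904 m
0.68 × 1100 × 2×10⁻⁴ = 0.14960 m
Δh = 0.042315 + 0.01904 + 0.14960 = 0.210955 m ≈ 21.1 cm

21.1 cm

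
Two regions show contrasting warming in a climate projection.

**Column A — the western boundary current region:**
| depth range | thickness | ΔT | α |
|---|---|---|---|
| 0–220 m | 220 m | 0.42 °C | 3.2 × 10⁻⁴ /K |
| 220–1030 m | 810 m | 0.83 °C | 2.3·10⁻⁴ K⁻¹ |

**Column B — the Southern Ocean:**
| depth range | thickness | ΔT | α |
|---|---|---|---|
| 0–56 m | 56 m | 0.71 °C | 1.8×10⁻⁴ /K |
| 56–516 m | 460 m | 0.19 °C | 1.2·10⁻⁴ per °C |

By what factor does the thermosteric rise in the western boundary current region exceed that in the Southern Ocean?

a factor of 10

A Layer 1: 0.42 × 220 × 3.2×10⁻⁴ = 0.029568 m
A 220–1030 m: 2.3×10⁻⁴ × 810 × 0.83 = 0.154629 m
A total: 0.184197 m
B 0–56 m: 1.8×10⁻⁴ × 56 × 0.71 = 0.0071568 m
B Layer 2: 0.19 × 1.2×10⁻⁴ × 460 = 0.010488 m
B total: 0.0176448 m
Ratio: 0.184197 / 0.0176448 ≈ 10.44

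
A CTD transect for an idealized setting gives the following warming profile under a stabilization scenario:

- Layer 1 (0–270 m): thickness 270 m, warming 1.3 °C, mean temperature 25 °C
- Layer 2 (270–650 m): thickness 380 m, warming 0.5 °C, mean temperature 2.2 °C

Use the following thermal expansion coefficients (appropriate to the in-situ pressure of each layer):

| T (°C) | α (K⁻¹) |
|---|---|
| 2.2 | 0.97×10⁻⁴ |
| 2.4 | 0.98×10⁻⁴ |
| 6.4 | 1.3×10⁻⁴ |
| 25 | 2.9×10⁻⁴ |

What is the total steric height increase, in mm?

Layer 1 at 25 °C → α = 2.9×10⁻⁴ K⁻¹
Layer 2 at 2.2 °C → α = 0.97×10⁻⁴ K⁻¹
2.9×10⁻⁴ × 270 × 1.3 = 0.10179 m
270–650 m: 380 × 0.97×10⁻⁴ × 0.5 = 0.01843 m
Δh = 0.10179 + 0.01843 = 0.12022 m

Δh ≈ 120 mm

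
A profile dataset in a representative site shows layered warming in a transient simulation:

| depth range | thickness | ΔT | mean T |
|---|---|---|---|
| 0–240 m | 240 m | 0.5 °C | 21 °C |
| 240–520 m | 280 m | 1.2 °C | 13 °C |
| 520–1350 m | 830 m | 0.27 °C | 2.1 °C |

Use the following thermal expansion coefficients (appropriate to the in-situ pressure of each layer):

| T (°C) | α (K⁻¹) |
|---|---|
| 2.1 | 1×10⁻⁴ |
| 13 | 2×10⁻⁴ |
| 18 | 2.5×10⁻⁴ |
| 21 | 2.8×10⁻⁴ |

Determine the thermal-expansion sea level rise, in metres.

Layer 1 at 21 °C → α = 2.8×10⁻⁴ K⁻¹
Layer 2 at 13 °C → α = 2×10⁻⁴ K⁻¹
Layer 3 at 2.1 °C → α = 1×10⁻⁴ K⁻¹
Layer 1: 240 × 2.8×10⁻⁴ × 0.5 = 0.03360 m
1.2 × 2×10⁻⁴ × 280 = 0.06720 m
1×10⁻⁴ × 830 × 0.27 = 0.02241 m
Δh = 0.03360 + 0.06720 + 0.02241 = 0.12321 m

Δh = 0.123 m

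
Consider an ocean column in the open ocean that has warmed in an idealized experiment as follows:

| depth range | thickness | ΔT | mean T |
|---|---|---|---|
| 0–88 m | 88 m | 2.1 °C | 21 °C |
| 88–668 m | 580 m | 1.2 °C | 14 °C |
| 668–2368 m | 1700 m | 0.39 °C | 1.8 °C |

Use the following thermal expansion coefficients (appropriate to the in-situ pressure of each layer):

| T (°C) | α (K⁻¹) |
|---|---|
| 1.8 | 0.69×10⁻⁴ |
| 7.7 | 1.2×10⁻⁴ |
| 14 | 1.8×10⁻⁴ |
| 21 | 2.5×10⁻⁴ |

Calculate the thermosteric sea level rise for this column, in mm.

Layer 1 at 21 °C → α = 2.5×10⁻⁴ K⁻¹
Layer 2 at 14 °C → α = 1.8×10⁻⁴ K⁻¹
Layer 3 at 1.8 °C → α = 0.69×10⁻⁴ K⁻¹
Layer 1: 88 × 2.5×10⁻⁴ × 2.1 = 0.04620 m
Layer 2: 1.2 × 580 × 1.8×10⁻⁴ = 0.12528 m
Layer 3: 1700 × 0.69×10⁻⁴ × 0.39 = 0.045747 m
Δh = 0.04620 + 0.12528 + 0.045747 = 0.217227 m

Δh = 217 mm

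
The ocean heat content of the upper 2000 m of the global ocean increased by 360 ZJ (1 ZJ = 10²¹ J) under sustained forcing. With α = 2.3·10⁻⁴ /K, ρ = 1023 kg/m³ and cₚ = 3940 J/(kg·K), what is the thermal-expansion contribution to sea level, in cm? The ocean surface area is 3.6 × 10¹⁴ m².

5.71 cm

Per unit area: Q = 360×10²¹ / (3.6×10¹⁴) = 1×10⁹ J/m²
Δh = αQ/(ρcₚ) = 2.3×10⁻⁴ × 1×10⁹ / (1023 × 3940) ≈ 0.057063 m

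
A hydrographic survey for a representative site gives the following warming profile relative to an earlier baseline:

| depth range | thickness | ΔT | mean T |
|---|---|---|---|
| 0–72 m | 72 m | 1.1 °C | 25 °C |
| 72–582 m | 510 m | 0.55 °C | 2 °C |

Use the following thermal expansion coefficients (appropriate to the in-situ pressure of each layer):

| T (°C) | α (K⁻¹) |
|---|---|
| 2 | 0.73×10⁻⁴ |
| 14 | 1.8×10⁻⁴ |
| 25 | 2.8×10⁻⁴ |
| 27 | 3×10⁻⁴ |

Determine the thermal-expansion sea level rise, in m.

Layer 1 at 25 °C → α = 2.8×10⁻⁴ K⁻¹
Layer 2 at 2 °C → α = 0.73×10⁻⁴ K⁻¹
Layer 1: 2.8×10⁻⁴ × 72 × 1.1 = 0.022176 m
72–582 m: 0.55 × 510 × 0.73×10⁻⁴ = 0.0204765 m
Δh = 0.022176 + 0.0204765 = 0.0426525 m ≈ 0.043 m

0.043 m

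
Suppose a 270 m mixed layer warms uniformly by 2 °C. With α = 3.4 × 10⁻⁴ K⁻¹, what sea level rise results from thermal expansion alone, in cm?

Δh = 18 cm

Δh = αΔT·H = 3.4×10⁻⁴ × 2 × 270 = 0.18360 m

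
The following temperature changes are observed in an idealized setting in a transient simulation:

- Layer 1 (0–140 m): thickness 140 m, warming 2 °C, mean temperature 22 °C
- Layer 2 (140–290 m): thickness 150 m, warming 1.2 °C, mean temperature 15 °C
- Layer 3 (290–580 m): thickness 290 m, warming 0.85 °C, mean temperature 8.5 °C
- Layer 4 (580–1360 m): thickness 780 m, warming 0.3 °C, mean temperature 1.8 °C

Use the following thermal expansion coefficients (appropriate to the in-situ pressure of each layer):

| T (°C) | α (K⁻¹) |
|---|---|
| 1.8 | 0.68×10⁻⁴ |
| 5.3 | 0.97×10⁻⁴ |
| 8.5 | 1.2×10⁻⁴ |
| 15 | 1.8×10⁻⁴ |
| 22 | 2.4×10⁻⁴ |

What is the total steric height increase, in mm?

Layer 1 at 22 °C → α = 2.4×10⁻⁴ K⁻¹
Layer 2 at 15 °C → α = 1.8×10⁻⁴ K⁻¹
Layer 3 at 8.5 °C → α = 1.2×10⁻⁴ K⁻¹
Layer 4 at 1.8 °C → α = 0.68×10⁻⁴ K⁻¹
140 × 2.4×10⁻⁴ × 2 = 0.06720 m
Layer 2: 150 × 1.2 × 1.8×10⁻⁴ = 0.03240 m
290–580 m: 290 × 1.2×10⁻⁴ × 0.85 = 0.02958 m
580–1360 m: 0.68×10⁻⁴ × 780 × 0.3 = 0.015912 m
Δh = 0.06720 + 0.03240 + 0.02958 + 0.015912 = 0.145092 m

Δh ≈ 150 mm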